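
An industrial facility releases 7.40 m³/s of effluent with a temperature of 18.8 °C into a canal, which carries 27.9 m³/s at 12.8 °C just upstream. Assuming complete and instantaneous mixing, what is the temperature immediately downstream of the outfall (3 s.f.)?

14.1 °C

Flow-weighted mixing: C = (Q_r C_r + Q_w C_w)/(Q_r + Q_w)
= (27.9×12.8 + 7.40×18.8)/(27.9 + 7.40) = 496.2/35.30 = 14.06 °C.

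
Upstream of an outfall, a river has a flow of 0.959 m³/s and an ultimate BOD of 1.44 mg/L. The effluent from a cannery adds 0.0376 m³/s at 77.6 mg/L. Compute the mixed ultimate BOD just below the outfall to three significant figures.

Flow-weighted mixing: C = (Q_r C_r + Q_w C_w)/(Q_r + Q_w)
= (0.959×1.44 + 0.0376×77.6)/(0.959 + 0.0376) = 4.299/0.9966 = 4.313 mg/L.

4.31 mg/L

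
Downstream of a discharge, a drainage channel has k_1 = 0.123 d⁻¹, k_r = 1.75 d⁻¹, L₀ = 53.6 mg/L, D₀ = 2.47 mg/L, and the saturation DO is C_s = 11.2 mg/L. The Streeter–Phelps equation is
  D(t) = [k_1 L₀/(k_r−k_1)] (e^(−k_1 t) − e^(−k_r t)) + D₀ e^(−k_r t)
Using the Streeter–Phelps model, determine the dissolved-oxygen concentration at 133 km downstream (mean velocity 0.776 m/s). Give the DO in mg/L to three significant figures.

Travel time t = x/v = 133 km / (0.776 m/s) = 133000 m / 0.776 m/s = 171400 s = 1.984 d.
k_1 L₀/(k_r−k_1) = 0.123×53.6/(1.75−0.123) = 6.593/1.627 = 4.052 mg/L.
e^(−k_1 t) = e^(−0.123×1.984) = 0.7835; e^(−k_r t) = e^(−1.75×1.984) = 0.03107.
D = 4.052 × (0.7835 − 0.03107) + 2.47 × 0.03107 = 3.049 + 0.07675 = 3.126 mg/L.
DO = C_s − D = 11.2 − 3.126 = 8.074 mg/L.

DO ≈ 8.07 mg/L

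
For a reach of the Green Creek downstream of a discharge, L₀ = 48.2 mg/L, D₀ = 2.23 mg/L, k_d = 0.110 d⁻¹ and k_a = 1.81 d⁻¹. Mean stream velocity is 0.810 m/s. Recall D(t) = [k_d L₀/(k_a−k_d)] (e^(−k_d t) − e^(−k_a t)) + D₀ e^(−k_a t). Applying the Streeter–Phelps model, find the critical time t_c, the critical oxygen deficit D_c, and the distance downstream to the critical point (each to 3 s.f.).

t_c ≈ 0.909 d; D_c ≈ 2.65 mg/L; x_c ≈ 63.6 km

t_c = [1/(k_a−k_d)] ln[(k_a/k_d)(1 − D₀(k_a−k_d)/(k_d L₀))]
= [1/(1.81−0.110)] ln[(1.81/0.110)(1 − 2.23×1.700/(0.110×48.2))]
= (1/1.700) ln[16.45 × 0.2850] = 0.5882 × ln(4.689) = 0.5882 × 1.545 = 0.9090 d.
D_c = (k_d/k_a) L₀ e^(−k_d t_c) = (0.110/1.81) × 48.2 × e^(−0.110×0.9090) = 0.06077 × 48.2 × 0.9048 = 2.651 mg/L.
x_c = v t_c = 0.810 m/s × 0.9090 d × 86400 s/d = 63620 m ≈ 63.6 km.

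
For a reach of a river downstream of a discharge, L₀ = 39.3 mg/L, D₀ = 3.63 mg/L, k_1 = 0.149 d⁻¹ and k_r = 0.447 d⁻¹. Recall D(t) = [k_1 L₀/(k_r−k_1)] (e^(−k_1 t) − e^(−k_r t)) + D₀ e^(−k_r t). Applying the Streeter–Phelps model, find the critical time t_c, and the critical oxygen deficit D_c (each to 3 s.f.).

t_c = [1/(k_r−k_1)] ln[(k_r/k_1)(1 − D₀(k_r−k_1)/(k_1 L₀))]
= [1/(0.447−0.149)] ln[(0.447/0.149)(1 − 3.63×0.2980/(0.149×39.3))]
= (1/0.2980) ln[3.000 × 0.8153] = 3.356 × ln(2.446) = 3.356 × 0.8944 = 3.001 d.
L(t_c) = L₀ e^(−k_1 t_c) = 39.3 × 0.6394 = 25.13 mg/L, and at the critical point k_r D_c = k_1 L, so D_c = (0.149/0.447) × 25.13 = 8.376 mg/L.

t_c ≈ 3.00 d; D_c ≈ 8.38 mg/L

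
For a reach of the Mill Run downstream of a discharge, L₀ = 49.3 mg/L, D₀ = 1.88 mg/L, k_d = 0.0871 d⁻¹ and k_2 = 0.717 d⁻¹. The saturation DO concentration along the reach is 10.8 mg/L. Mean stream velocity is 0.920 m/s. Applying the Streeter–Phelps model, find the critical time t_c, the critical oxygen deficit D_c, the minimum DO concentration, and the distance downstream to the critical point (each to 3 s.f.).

t_c = [1/(k_2−k_d)] ln[(k_2/k_d)(1 − D₀(k_2−k_d)/(k_d L₀))]
= [1/(0.717−0.0871)] ln[(0.717/0.0871)(1 − 1.88×0.6299/(0.0871×49.3))]
= (1/0.6299) ln[8.232 × 0.7242] = 1.588 × ln(5.962) = 1.588 × 1.785 = 2.834 d.
L(t_c) = L₀ e^(−k_d t_c) = 49.3 × 0.7812 = 38.52 mg/L, and at the critical point k_2 D_c = k_d L, so D_c = (0.0871/0.717) × 38.52 = 4.679 mg/L.
Minimum DO = C_s − D_c = 10.8 − 4.679 = 6.121 mg/L.
x_c = v t_c = 0.920 m/s × 2.834 d × 86400 s/d = 225300 m ≈ 225 km.

t_c ≈ 2.83 d; D_c ≈ 4.68 mg/L; min DO ≈ 6.12 mg/L; x_c ≈ 225 km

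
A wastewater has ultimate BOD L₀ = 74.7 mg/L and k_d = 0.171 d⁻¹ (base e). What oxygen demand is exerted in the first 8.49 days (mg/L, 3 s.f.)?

y_t = L₀(1 − e^(−k_d t)) = 74.7 × (1 − e^(−0.171×8.49))
= 74.7 × (1 − 0.2342) = 74.7 × 0.7658 = 57.21 mg/L.

y ≈ 57.2 mg/L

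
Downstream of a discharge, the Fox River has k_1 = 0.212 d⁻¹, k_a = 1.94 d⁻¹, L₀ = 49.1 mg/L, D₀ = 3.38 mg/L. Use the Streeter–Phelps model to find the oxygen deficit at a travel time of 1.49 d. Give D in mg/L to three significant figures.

k_1 L₀/(k_a−k_1) = 0.212×49.1/(1.94−0.212) = 10.41/1.728 = 6.024 mg/L.
e^(−k_1 t) = e^(−0.212×1.490) = 0.7291; e^(−k_a t) = e^(−1.94×1.490) = 0.05554.
D = 6.024 × (0.7291 − 0.05554) + 3.38 × 0.05554 = 4.058 + 0.1877 = 4.245 mg/L.

D ≈ 4.25 mg/L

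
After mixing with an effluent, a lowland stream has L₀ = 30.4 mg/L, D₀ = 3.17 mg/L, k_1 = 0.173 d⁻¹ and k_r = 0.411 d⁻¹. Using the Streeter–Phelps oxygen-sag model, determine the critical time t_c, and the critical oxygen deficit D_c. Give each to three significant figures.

t_c ≈ 2.99 d; D_c ≈ 7.63 mg/L

t_c = [1/(k_r−k_1)] ln[(k_r/k_1)(1 − D₀(k_r−k_1)/(k_1 L₀))]
= [1/(0.411−0.173)] ln[(0.411/0.173)(1 − 3.17×0.2380/(0.173×30.4))]
= (1/0.2380) ln[2.376 × 0.8565] = 4.202 × ln(2.035) = 4.202 × 0.7105 = 2.985 d.
D_c = (k_1/k_r) L₀ e^(−k_1 t_c) = (0.173/0.411) × 30.4 × e^(−0.173×2.985) = 0.4209 × 30.4 × 0.5967 = 7.635 mg/L.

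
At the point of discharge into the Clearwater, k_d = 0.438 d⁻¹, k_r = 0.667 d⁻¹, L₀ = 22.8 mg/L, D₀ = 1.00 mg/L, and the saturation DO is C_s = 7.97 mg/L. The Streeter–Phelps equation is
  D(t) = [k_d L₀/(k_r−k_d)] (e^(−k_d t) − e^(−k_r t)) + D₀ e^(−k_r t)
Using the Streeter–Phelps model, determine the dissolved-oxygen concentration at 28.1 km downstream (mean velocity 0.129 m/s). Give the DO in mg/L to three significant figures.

Travel time t = x/v = 28.1 km / (0.129 m/s) = 28100 m / 0.129 m/s = 217800 s = 2.521 d.
k_d L₀/(k_r−k_d) = 0.438×22.8/(0.667−0.438) = 9.986/0.2290 = 43.61 mg/L.
e^(−k_d t) = e^(−0.438×2.521) = 0.3315; e^(−k_r t) = e^(−0.667×2.521) = 0.1861.
D = 43.61 × (0.3315 − 0.1861) + 1.00 × 0.1861 = 6.340 + 0.1861 = 6.526 mg/L.
DO = C_s − D = 7.97 − 6.526 = 1.444 mg/L.

DO ≈ 1.44 mg/L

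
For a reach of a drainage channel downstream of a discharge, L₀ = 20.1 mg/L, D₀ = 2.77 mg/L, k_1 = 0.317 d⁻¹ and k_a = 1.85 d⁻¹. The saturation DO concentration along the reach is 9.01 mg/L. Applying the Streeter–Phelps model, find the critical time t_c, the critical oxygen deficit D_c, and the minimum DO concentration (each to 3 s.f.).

With k_a/k_1 = 5.836 and 1 − D₀(k_a−k_1)/(k_1 L₀) = 0.3336,
t_c = ln(5.836 × 0.3336) / (1.85 − 0.317) = ln(1.947) / 1.533 = 0.6661/1.533 = 0.4345 d.
D_c = (k_1/k_a) L₀ e^(−k_1 t_c) = (0.317/1.85) × 20.1 × e^(−0.317×0.4345) = 0.1714 × 20.1 × 0.8713 = 3.001 mg/L.
Minimum DO = C_s − D_c = 9.01 − 3.001 = 6.009 mg/L.

t_c ≈ 0.434 d; D_c ≈ 3.00 mg/L; min DO ≈ 6.01 mg/L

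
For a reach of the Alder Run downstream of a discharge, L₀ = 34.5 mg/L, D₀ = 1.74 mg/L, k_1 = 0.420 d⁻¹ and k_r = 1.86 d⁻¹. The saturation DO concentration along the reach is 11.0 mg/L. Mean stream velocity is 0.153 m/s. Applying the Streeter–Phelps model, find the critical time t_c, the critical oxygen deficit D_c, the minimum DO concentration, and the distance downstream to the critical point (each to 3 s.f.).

With k_r/k_1 = 4.429 and 1 − D₀(k_r−k_1)/(k_1 L₀) = 0.8271,
t_c = ln(4.429 × 0.8271) / (1.86 − 0.420) = ln(3.663) / 1.440 = 1.298/1.440 = 0.9015 d.
L(t_c) = L₀ e^(−k_1 t_c) = 34.5 × 0.6848 = 23.63 mg/L, and at the critical point k_r D_c = k_1 L, so D_c = (0.420/1.86) × 23.63 = 5.335 mg/L.
Minimum DO = C_s − D_c = 11.0 − 5.335 = 5.665 mg/L.
x_c = v t_c = 0.153 m/s × 0.9015 d × 86400 s/d = 11920 m ≈ 11.9 km.

t_c ≈ 0.902 d; D_c ≈ 5.33 mg/L; min DO ≈ 5.67 mg/L; x_c ≈ 11.9 km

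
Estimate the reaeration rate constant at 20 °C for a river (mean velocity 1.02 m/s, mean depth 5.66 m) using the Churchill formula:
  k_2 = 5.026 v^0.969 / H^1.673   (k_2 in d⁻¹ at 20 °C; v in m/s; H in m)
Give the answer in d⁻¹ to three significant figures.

k_2 ≈ 0.282 d⁻¹

k_2 = 5.026 × 1.02^0.969 / 5.66^1.673 = 5.026 × 1.019 / 18.17 = 0.2819 d⁻¹.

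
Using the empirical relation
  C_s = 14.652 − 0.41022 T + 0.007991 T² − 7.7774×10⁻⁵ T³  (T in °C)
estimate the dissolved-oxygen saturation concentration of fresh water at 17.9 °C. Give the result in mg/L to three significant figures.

C_s = 14.652 − 0.41022×17.9 + 0.007991×17.9² − 7.7774×10⁻⁵×17.9³ = 9.423 mg/L.

C_s ≈ 9.42 mg/L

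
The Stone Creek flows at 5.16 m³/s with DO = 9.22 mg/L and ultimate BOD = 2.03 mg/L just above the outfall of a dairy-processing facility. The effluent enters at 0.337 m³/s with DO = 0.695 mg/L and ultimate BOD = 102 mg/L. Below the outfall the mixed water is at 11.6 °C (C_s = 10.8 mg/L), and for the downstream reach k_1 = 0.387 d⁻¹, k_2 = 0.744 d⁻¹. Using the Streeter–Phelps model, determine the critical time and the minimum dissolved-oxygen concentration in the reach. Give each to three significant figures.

Mixed DO = (5.16×9.22 + 0.337×0.695)/(5.16+0.337) = 47.81/5.497 = 8.697 mg/L.
Mixed L₀ = (5.16×2.03 + 0.337×102)/(5.497) = 44.85/5.497 = 8.159 mg/L.
Initial deficit D₀ = C_s − DO₀ = 10.8 − 8.697 = 2.103 mg/L.
t_c = (1/0.3570) ln[(0.744/0.387)(1 − 2.103×0.3570/(0.387×8.159))] = 2.801 × ln(1.465) = 1.070 d.
D_c = (0.387/0.744) × 8.159 × e^(−0.387×1.070) = 0.5202 × 8.159 × 0.6608 = 2.804 mg/L.
Minimum DO = 10.8 − 2.804 = 7.996 mg/L.

t_c ≈ 1.07 d; minimum DO ≈ 8.00 mg/L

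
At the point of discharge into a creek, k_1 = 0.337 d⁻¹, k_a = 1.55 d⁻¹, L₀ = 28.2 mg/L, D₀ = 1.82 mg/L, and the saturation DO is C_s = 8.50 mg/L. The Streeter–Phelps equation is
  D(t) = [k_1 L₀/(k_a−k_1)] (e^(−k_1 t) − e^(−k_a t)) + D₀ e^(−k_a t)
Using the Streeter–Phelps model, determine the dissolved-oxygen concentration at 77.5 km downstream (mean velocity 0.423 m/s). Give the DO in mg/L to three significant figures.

Travel time t = x/v = 77.5 km / (0.423 m/s) = 77500 m / 0.423 m/s = 183200 s = 2.121 d.
k_1 L₀/(k_a−k_1) = 0.337×28.2/(1.55−0.337) = 9.503/1.213 = 7.835 mg/L.
e^(−k_1 t) = e^(−0.337×2.121) = 0.4894; e^(−k_a t) = e^(−1.55×2.121) = 0.03737.
D = 7.835 × (0.4894 − 0.03737) + 1.82 × 0.03737 = 3.541 + 0.06802 = 3.609 mg/L.
DO = C_s − D = 8.50 − 3.609 = 4.891 mg/L.

DO ≈ 4.89 mg/L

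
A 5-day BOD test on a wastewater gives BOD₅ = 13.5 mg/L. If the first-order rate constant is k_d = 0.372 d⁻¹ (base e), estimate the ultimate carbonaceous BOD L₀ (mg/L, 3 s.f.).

L₀ ≈ 16.0 mg/L

BOD₅ = L₀(1 − e^(−5k_d)) ⇒ L₀ = BOD₅ / (1 − e^(−5×0.372))
= 13.5 / (1 − 0.1557) = 13.5 / 0.8443 = 15.99 mg/L.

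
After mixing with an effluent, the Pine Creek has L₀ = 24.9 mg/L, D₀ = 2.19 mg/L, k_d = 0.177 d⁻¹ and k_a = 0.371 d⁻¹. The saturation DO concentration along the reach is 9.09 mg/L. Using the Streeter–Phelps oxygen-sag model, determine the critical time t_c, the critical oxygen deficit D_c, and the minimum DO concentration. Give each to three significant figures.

At the critical point dD/dt = 0, so k_d L₀ e^(−k_d t) = k_a D. Substituting D(t) from the Streeter–Phelps equation and solving for t gives
t_c = ln[(k_a/k_d)(1 − D₀(k_a−k_d)/(k_d L₀))] / (k_a−k_d).
Here k_a−k_d = 0.1940 d⁻¹ and 1 − D₀(k_a−k_d)/(k_d L₀) = 1 − 2.19×0.1940/(0.177×24.9) = 0.9036, so
t_c = ln(2.096 × 0.9036) / 0.1940 = 0.6387 / 0.1940 = 3.292 d.
L(t_c) = L₀ e^(−k_d t_c) = 24.9 × 0.5584 = 13.90 mg/L, and at the critical point k_a D_c = k_d L, so D_c = (0.177/0.371) × 13.90 = 6.633 mg/L.
Minimum DO = C_s − D_c = 9.09 − 6.633 = 2.457 mg/L.

t_c ≈ 3.29 d; D_c ≈ 6.63 mg/L; min DO ≈ 2.46 mg/L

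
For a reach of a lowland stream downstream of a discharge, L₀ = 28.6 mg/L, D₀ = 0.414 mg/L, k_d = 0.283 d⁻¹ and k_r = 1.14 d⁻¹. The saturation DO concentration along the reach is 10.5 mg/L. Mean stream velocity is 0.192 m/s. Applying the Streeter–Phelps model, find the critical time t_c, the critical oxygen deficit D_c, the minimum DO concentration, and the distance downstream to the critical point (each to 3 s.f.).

With k_r/k_d = 4.028 and 1 − D₀(k_r−k_d)/(k_d L₀) = 0.9562,
t_c = ln(4.028 × 0.9562) / (1.14 − 0.283) = ln(3.852) / 0.8570 = 1.349/0.8570 = 1.574 d.
D_c = (k_d/k_r) L₀ e^(−k_d t_c) = (0.283/1.14) × 28.6 × e^(−0.283×1.574) = 0.2482 × 28.6 × 0.6406 = 4.548 mg/L.
Minimum DO = C_s − D_c = 10.5 − 4.548 = 5.952 mg/L.
x_c = v t_c = 0.192 m/s × 1.574 d × 86400 s/d = 26100 m ≈ 26.1 km.

t_c ≈ 1.57 d; D_c ≈ 4.55 mg/L; min DO ≈ 5.95 mg/L; x_c ≈ 26.1 km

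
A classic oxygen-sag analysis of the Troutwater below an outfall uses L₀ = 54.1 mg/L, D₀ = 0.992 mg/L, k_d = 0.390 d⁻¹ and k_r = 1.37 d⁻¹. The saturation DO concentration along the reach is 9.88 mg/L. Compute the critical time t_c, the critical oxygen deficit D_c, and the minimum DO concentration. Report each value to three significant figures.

t_c ≈ 1.23 d; D_c ≈ 9.52 mg/L; min DO ≈ 0.362 mg/L

At the critical point dD/dt = 0, so k_d L₀ e^(−k_d t) = k_r D. Substituting D(t) from the Streeter–Phelps equation and solving for t gives
t_c = ln[(k_r/k_d)(1 − D₀(k_r−k_d)/(k_d L₀))] / (k_r−k_d).
Here k_r−k_d = 0.9800 d⁻¹ and 1 − D₀(k_r−k_d)/(k_d L₀) = 1 − 0.992×0.9800/(0.390×54.1) = 0.9539, so
t_c = ln(3.513 × 0.9539) / 0.9800 = 1.209 / 0.9800 = 1.234 d.
L(t_c) = L₀ e^(−k_d t_c) = 54.1 × 0.6180 = 33.43 mg/L, and at the critical point k_r D_c = k_d L, so D_c = (0.390/1.37) × 33.43 = 9.518 mg/L.
Minimum DO = C_s − D_c = 9.88 − 9.518 = 0.3620 mg/L.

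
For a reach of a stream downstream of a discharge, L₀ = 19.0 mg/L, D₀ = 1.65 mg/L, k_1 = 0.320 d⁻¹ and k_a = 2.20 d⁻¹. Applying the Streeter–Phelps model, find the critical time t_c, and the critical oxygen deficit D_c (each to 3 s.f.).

t_c ≈ 0.646 d; D_c ≈ 2.25 mg/L

At the critical point dD/dt = 0, so k_1 L₀ e^(−k_1 t) = k_a D. Substituting D(t) from the Streeter–Phelps equation and solving for t gives
t_c = ln[(k_a/k_1)(1 − D₀(k_a−k_1)/(k_1 L₀))] / (k_a−k_1).
Here k_a−k_1 = 1.880 d⁻¹ and 1 − D₀(k_a−k_1)/(k_1 L₀) = 1 − 1.65×1.880/(0.320×19.0) = 0.4898, so
t_c = ln(6.875 × 0.4898) / 1.880 = 1.214 / 1.880 = 0.6458 d.
D_c = (k_1/k_a) L₀ e^(−k_1 t_c) = (0.320/2.20) × 19.0 × e^(−0.320×0.6458) = 0.1455 × 19.0 × 0.8133 = 2.248 mg/L.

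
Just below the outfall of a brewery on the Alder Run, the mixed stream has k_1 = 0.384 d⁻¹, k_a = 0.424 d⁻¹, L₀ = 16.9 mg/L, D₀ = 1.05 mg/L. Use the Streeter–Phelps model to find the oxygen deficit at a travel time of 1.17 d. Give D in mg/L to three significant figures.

D ≈ 5.37 mg/L

k_1 L₀/(k_a−k_1) = 0.384×16.9/(0.424−0.384) = 6.490/0.04000 = 162.2 mg/L.
e^(−k_1 t) = e^(−0.384×1.170) = 0.6381; e^(−k_a t) = e^(−0.424×1.170) = 0.6089.
D = 162.2 × (0.6381 − 0.6089) + 1.05 × 0.6089 = 4.733 + 0.6394 = 5.373 mg/L.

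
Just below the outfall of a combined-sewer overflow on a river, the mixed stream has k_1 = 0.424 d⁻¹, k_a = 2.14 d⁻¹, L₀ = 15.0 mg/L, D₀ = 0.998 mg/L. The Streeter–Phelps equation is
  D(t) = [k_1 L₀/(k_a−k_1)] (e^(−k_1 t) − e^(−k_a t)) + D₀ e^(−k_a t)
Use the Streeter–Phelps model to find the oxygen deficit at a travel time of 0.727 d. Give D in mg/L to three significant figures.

k_1 L₀/(k_a−k_1) = 0.424×15.0/(2.14−0.424) = 6.360/1.716 = 3.706 mg/L.
e^(−k_1 t) = e^(−0.424×0.7270) = 0.7347; e^(−k_a t) = e^(−2.14×0.7270) = 0.2110.
D = 3.706 × (0.7347 − 0.2110) + 0.998 × 0.2110 = 1.941 + 0.2106 = 2.152 mg/L.

D ≈ 2.15 mg/L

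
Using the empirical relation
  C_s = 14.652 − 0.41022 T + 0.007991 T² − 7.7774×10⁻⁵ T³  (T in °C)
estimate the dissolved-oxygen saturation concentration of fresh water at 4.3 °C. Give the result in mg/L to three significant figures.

C_s ≈ 13.0 mg/L

C_s = 14.652 − 0.41022×4.3 + 0.007991×4.3² − 7.7774×10⁻⁵×4.3³ = 13.03 mg/L.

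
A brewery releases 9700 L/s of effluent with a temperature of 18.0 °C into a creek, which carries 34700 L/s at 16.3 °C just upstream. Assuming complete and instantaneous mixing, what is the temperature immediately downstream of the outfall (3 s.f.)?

Flow-weighted mixing: C = (Q_r C_r + Q_w C_w)/(Q_r + Q_w)
= (34700×16.3 + 9700×18.0)/(34700 + 9700) = 740200/44400 = 16.67 °C.

16.7 °C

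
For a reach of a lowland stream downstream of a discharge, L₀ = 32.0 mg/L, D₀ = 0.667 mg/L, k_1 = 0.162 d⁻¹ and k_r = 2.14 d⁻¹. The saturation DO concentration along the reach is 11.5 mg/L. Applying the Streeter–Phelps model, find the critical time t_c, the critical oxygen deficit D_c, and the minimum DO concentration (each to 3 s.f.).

t_c ≈ 1.16 d; D_c ≈ 2.01 mg/L; min DO ≈ 9.49 mg/L

At the critical point dD/dt = 0, so k_1 L₀ e^(−k_1 t) = k_r D. Substituting D(t) from the Streeter–Phelps equation and solving for t gives
t_c = ln[(k_r/k_1)(1 − D₀(k_r−k_1)/(k_1 L₀))] / (k_r−k_1).
Here k_r−k_1 = 1.978 d⁻¹ and 1 − D₀(k_r−k_1)/(k_1 L₀) = 1 − 0.667×1.978/(0.162×32.0) = 0.7455, so
t_c = ln(13.21 × 0.7455) / 1.978 = 2.287 / 1.978 = 1.156 d.
L(t_c) = L₀ e^(−k_1 t_c) = 32.0 × 0.8292 = 26.53 mg/L, and at the critical point k_r D_c = k_1 L, so D_c = (0.162/2.14) × 26.53 = 2.009 mg/L.
Minimum DO = C_s − D_c = 11.5 − 2.009 = 9.491 mg/L.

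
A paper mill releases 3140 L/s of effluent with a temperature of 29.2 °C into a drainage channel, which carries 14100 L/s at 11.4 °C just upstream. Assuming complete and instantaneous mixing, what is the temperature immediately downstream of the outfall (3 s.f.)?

14.6 °C

Flow-weighted mixing: C = (Q_r C_r + Q_w C_w)/(Q_r + Q_w)
= (14100×11.4 + 3140×29.2)/(14100 + 3140) = 252400/17240 = 14.64 °C.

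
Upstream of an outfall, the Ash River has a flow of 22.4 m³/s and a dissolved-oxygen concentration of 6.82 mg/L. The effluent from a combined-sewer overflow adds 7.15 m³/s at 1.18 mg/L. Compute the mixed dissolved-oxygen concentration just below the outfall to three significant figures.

Flow-weighted mixing: C = (Q_r C_r + Q_w C_w)/(Q_r + Q_w)
= (22.4×6.82 + 7.15×1.18)/(22.4 + 7.15) = 161.2/29.55 = 5.455 mg/L.

5.46 mg/L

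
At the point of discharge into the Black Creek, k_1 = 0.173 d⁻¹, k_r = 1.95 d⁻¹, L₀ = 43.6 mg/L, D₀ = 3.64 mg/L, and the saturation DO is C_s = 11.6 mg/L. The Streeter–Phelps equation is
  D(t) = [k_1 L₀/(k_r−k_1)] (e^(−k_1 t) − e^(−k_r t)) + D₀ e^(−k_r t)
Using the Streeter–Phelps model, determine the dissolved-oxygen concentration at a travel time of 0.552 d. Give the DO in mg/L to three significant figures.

DO ≈ 7.95 mg/L

k_1 L₀/(k_r−k_1) = 0.173×43.6/(1.95−0.173) = 7.543/1.777 = 4.245 mg/L.
e^(−k_1 t) = e^(−0.173×0.5520) = 0.9089; e^(−k_r t) = e^(−1.95×0.5520) = 0.3408.
D = 4.245 × (0.9089 − 0.3408) + 3.64 × 0.3408 = 2.411 + 1.241 = 3.652 mg/L.
DO = C_s − D = 11.6 − 3.652 = 7.948 mg/L.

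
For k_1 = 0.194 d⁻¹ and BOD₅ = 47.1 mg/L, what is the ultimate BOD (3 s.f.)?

BOD₅ = L₀(1 − e^(−5k_1)) ⇒ L₀ = BOD₅ / (1 − e^(−5×0.194))
= 47.1 / (1 − 0.3791) = 47.1 / 0.6209 = 75.86 mg/L.

L₀ ≈ 75.9 mg/L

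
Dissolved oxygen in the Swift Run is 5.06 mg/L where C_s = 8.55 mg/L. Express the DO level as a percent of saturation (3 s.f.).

% saturation = C/C_s × 100 = 5.06/8.55 × 100 = 59.2 %.

59.2 % saturation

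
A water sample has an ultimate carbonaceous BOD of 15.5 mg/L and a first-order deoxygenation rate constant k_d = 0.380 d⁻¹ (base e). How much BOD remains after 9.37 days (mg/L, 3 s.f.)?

L_t = L₀ e^(−k_d t) = 15.5 × e^(−0.380×9.37) = 15.5 × 0.02842 = 0.4405 mg/L.

L ≈ 0.441 mg/L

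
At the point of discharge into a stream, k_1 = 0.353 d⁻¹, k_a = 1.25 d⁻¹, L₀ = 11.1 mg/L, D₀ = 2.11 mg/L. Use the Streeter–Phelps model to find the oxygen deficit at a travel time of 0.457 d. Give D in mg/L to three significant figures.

k_1 L₀/(k_a−k_1) = 0.353×11.1/(1.25−0.353) = 3.918/0.8970 = 4.368 mg/L.
e^(−k_1 t) = e^(−0.353×0.4570) = 0.8510; e^(−k_a t) = e^(−1.25×0.4570) = 0.5648.
D = 4.368 × (0.8510 − 0.5648) + 2.11 × 0.5648 = 1.250 + 1.192 = 2.442 mg/L.

D ≈ 2.44 mg/L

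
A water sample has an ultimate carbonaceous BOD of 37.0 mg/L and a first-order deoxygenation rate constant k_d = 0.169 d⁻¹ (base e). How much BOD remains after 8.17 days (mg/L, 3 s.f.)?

L_t = L₀ e^(−k_d t) = 37.0 × e^(−0.169×8.17) = 37.0 × 0.2514 = 9.302 mg/L.

L ≈ 9.30 mg/L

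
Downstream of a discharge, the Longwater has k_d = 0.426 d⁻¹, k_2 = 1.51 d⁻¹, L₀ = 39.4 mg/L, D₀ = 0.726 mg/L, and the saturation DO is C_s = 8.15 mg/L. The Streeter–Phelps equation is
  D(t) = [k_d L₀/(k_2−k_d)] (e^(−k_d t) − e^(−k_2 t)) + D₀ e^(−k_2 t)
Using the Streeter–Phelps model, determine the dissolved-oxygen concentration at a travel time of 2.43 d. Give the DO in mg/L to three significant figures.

DO ≈ 3.03 mg/L

k_d L₀/(k_2−k_d) = 0.426×39.4/(1.51−0.426) = 16.78/1.084 = 15.48 mg/L.
e^(−k_d t) = e^(−0.426×2.430) = 0.3552; e^(−k_2 t) = e^(−1.51×2.430) = 0.02549.
D = 15.48 × (0.3552 − 0.02549) + 0.726 × 0.02549 = 5.105 + 0.01851 = 5.123 mg/L.
DO = C_s − D = 8.15 − 5.123 = 3.027 mg/L.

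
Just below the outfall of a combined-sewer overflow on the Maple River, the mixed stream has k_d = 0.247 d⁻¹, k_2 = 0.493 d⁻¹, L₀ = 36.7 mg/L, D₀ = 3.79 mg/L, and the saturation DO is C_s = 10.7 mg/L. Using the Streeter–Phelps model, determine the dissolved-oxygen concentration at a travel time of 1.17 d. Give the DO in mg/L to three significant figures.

DO ≈ 1.67 mg/L

k_d L₀/(k_2−k_d) = 0.247×36.7/(0.493−0.247) = 9.065/0.2460 = 36.85 mg/L.
e^(−k_d t) = e^(−0.247×1.170) = 0.7490; e^(−k_2 t) = e^(−0.493×1.170) = 0.5617.
D = 36.85 × (0.7490 − 0.5617) + 3.79 × 0.5617 = 6.903 + 2.129 = 9.032 mg/L.
DO = C_s − D = 10.7 − 9.032 = 1.668 mg/L.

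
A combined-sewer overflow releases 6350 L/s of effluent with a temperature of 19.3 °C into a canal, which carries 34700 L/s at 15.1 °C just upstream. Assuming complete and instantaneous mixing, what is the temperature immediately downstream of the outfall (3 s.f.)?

Flow-weighted mixing: C = (Q_r C_r + Q_w C_w)/(Q_r + Q_w)
= (34700×15.1 + 6350×19.3)/(34700 + 6350) = 646500/41050 = 15.75 °C.

15.7 °C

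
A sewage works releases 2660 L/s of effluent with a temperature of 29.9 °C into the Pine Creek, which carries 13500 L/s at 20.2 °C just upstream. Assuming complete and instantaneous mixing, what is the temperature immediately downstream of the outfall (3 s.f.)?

Flow-weighted mixing: C = (Q_r C_r + Q_w C_w)/(Q_r + Q_w)
= (13500×20.2 + 2660×29.9)/(13500 + 2660) = 352200/16160 = 21.80 °C.

21.8 °C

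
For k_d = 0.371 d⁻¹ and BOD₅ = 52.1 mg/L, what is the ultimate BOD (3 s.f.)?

L₀ ≈ 61.8 mg/L

BOD₅ = L₀(1 − e^(−5k_d)) ⇒ L₀ = BOD₅ / (1 − e^(−5×0.371))
= 52.1 / (1 − 0.1565) = 52.1 / 0.8435 = 61.76 mg/L.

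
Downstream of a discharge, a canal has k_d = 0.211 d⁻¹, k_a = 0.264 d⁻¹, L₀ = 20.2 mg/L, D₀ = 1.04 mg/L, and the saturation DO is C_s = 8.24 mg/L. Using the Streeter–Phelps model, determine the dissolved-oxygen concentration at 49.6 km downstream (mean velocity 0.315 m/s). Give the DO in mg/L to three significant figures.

DO ≈ 2.56 mg/L

Travel time t = x/v = 49.6 km / (0.315 m/s) = 49600 m / 0.315 m/s = 157500 s = 1.822 d.
k_d L₀/(k_a−k_d) = 0.211×20.2/(0.264−0.211) = 4.262/0.05300 = 80.42 mg/L.
e^(−k_d t) = e^(−0.211×1.822) = 0.6808; e^(−k_a t) = e^(−0.264×1.822) = 0.6181.
D = 80.42 × (0.6808 − 0.6181) + 1.04 × 0.6181 = 5.041 + 0.6428 = 5.683 mg/L.
DO = C_s − D = 8.24 − 5.683 = 2.557 mg/L.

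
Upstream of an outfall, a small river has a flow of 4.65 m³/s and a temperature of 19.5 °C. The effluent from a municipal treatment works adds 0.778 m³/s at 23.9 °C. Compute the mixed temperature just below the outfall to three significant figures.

20.1 °C

Flow-weighted mixing: C = (Q_r C_r + Q_w C_w)/(Q_r + Q_w)
= (4.65×19.5 + 0.778×23.9)/(4.65 + 0.778) = 109.3/5.428 = 20.13 °C.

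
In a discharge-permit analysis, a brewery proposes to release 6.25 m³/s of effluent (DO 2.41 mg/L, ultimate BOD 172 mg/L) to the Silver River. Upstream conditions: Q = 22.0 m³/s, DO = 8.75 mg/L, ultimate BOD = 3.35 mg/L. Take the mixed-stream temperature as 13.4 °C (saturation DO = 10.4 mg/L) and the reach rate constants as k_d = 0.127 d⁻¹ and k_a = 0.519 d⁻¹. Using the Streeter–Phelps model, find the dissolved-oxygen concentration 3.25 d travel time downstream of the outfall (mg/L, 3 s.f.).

Mixed DO = (22.0×8.75 + 6.25×2.41)/(22.0+6.25) = 207.6/28.25 = 7.347 mg/L.
Mixed L₀ = (22.0×3.35 + 6.25×172)/(28.25) = 1149/28.25 = 40.66 mg/L.
Initial deficit D₀ = C_s − DO₀ = 10.4 − 7.347 = 3.053 mg/L.
D(3.25) = [0.127×40.66/(0.519−0.127)](e^(−0.127×3.25) − e^(−0.519×3.25)) + 3.053 e^(−0.519×3.25)
= 13.17 × (0.6618 − 0.1851) + 3.053 × 0.1851 = 6.845 mg/L.
DO = 10.4 − 6.845 = 3.555 mg/L.

DO ≈ 3.55 mg/L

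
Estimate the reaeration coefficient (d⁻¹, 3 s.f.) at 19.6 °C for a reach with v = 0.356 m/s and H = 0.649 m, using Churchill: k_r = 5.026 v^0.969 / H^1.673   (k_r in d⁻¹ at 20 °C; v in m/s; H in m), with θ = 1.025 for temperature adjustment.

k_r(20) = 5.026 × 0.356^0.969 / 0.649^1.673 = 5.026 × 0.3676 / 0.4852 = 3.808 d⁻¹.
k_r(19.6) = 3.808 × 1.025^(19.6−20) = 3.808 × 0.9902 = 3.771 d⁻¹.

k_r ≈ 3.77 d⁻¹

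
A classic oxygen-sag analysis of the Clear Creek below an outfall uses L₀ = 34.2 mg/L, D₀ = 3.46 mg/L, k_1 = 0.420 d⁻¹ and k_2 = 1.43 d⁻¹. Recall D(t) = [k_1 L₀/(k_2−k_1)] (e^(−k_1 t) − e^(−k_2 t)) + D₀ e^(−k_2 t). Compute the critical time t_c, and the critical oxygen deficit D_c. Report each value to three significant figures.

With k_2/k_1 = 3.405 and 1 − D₀(k_2−k_1)/(k_1 L₀) = 0.7567,
t_c = ln(3.405 × 0.7567) / (1.43 − 0.420) = ln(2.576) / 1.010 = 0.9464/1.010 = 0.9370 d.
L(t_c) = L₀ e^(−k_1 t_c) = 34.2 × 0.6747 = 23.07 mg/L, and at the critical point k_2 D_c = k_1 L, so D_c = (0.420/1.43) × 23.07 = 6.777 mg/L.

t_c ≈ 0.937 d; D_c ≈ 6.78 mg/L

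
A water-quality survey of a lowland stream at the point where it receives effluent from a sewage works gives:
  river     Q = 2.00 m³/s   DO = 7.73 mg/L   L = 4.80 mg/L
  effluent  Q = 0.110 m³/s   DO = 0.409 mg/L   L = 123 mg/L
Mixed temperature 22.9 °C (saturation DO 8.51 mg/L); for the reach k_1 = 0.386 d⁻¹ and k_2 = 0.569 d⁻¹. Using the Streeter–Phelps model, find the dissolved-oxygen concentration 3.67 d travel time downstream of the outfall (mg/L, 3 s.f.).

DO ≈ 5.62 mg/L

Mixed DO = (2.00×7.73 + 0.110×0.409)/(2.00+0.110) = 15.50/2.110 = 7.348 mg/L.
Mixed L₀ = (2.00×4.80 + 0.110×123)/(2.110) = 23.13/2.110 = 10.96 mg/L.
Initial deficit D₀ = C_s − DO₀ = 8.51 − 7.348 = 1.162 mg/L.
D(3.67) = [0.386×10.96/(0.569−0.386)](e^(−0.386×3.67) − e^(−0.569×3.67)) + 1.162 e^(−0.569×3.67)
= 23.12 × (0.2425 − 0.1239) + 1.162 × 0.1239 = 2.887 mg/L.
DO = 8.51 − 2.887 = 5.623 mg/L.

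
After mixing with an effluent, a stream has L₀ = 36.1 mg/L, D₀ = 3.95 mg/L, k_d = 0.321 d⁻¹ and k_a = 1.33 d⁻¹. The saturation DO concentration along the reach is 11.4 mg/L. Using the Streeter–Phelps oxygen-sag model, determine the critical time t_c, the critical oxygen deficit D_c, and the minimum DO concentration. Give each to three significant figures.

t_c ≈ 0.991 d; D_c ≈ 6.34 mg/L; min DO ≈ 5.06 mg/L

With k_a/k_d = 4.143 and 1 − D₀(k_a−k_d)/(k_d L₀) = 0.6561,
t_c = ln(4.143 × 0.6561) / (1.33 − 0.321) = ln(2.718) / 1.009 = 1.000/1.009 = 0.9911 d.
D_c = (k_d/k_a) L₀ e^(−k_d t_c) = (0.321/1.33) × 36.1 × e^(−0.321×0.9911) = 0.2414 × 36.1 × 0.7275 = 6.339 mg/L.
Minimum DO = C_s − D_c = 11.4 − 6.339 = 5.061 mg/L.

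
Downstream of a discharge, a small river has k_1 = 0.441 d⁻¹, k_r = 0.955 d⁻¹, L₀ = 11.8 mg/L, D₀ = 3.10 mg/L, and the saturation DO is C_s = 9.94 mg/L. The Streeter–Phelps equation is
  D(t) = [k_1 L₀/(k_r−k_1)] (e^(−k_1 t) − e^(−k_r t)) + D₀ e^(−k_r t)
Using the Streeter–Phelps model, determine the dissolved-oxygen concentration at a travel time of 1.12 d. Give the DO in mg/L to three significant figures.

DO ≈ 6.17 mg/L

k_1 L₀/(k_r−k_1) = 0.441×11.8/(0.955−0.441) = 5.204/0.5140 = 10.12 mg/L.
e^(−k_1 t) = e^(−0.441×1.120) = 0.6102; e^(−k_r t) = e^(−0.955×1.120) = 0.3431.
D = 10.12 × (0.6102 − 0.3431) + 3.10 × 0.3431 = 2.704 + 1.064 = 3.768 mg/L.
DO = C_s − D = 9.94 − 3.768 = 6.172 mg/L.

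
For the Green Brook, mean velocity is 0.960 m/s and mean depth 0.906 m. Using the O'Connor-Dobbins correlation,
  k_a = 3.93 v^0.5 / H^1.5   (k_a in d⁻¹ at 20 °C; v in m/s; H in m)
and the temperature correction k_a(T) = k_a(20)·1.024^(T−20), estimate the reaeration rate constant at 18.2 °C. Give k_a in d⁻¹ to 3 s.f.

k_a ≈ 4.28 d⁻¹

k_a(20) = 3.93 × 0.960^0.5 / 0.906^1.5 = 3.93 × 0.9798 / 0.8624 = 4.465 d⁻¹.
k_a(18.2) = 4.465 × 1.024^(18.2−20) = 4.465 × 0.9582 = 4.279 d⁻¹.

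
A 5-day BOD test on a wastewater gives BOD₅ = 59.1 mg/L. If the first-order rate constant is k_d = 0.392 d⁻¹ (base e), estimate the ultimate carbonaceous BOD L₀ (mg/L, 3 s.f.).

L₀ ≈ 68.8 mg/L

BOD₅ = L₀(1 − e^(−5k_d)) ⇒ L₀ = BOD₅ / (1 − e^(−5×0.392))
= 59.1 / (1 − 0.1409) = 59.1 / 0.8591 = 68.79 mg/L.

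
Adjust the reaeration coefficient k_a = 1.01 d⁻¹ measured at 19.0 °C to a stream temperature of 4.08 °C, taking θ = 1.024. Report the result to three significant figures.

k_a(T₂) = k_a(T₁) · θ^(T₂−T₁) = 1.01 × 1.024^(4.08−19.0)
= 1.01 × 1.024^-14.9 = 1.01 × 0.7020 = 0.7090 d⁻¹.

k_a ≈ 0.709 d⁻¹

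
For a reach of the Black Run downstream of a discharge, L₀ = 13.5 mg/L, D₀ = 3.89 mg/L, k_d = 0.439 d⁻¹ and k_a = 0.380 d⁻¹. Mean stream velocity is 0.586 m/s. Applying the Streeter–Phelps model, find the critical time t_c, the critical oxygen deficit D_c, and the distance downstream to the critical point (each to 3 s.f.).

t_c ≈ 1.80 d; D_c ≈ 7.07 mg/L; x_c ≈ 91.2 km

At the critical point dD/dt = 0, so k_d L₀ e^(−k_d t) = k_a D. Substituting D(t) from the Streeter–Phelps equation and solving for t gives
t_c = ln[(k_a/k_d)(1 − D₀(k_a−k_d)/(k_d L₀))] / (k_a−k_d).
Here k_a−k_d = -0.05900 d⁻¹ and 1 − D₀(k_a−k_d)/(k_d L₀) = 1 − 3.89×-0.05900/(0.439×13.5) = 1.039, so
t_c = ln(0.8656 × 1.039) / -0.05900 = -0.1063 / -0.05900 = 1.802 d.
D_c = (k_d/k_a) L₀ e^(−k_d t_c) = (0.439/0.380) × 13.5 × e^(−0.439×1.802) = 1.155 × 13.5 × 0.4533 = 7.070 mg/L.
x_c = v t_c = 0.586 m/s × 1.802 d × 86400 s/d = 91250 m ≈ 91.2 km.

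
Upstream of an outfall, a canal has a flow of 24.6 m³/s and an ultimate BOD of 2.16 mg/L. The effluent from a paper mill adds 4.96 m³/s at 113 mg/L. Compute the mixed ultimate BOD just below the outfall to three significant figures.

20.8 mg/L

Flow-weighted mixing: C = (Q_r C_r + Q_w C_w)/(Q_r + Q_w)
= (24.6×2.16 + 4.96×113)/(24.6 + 4.96) = 613.6/29.56 = 20.76 mg/L.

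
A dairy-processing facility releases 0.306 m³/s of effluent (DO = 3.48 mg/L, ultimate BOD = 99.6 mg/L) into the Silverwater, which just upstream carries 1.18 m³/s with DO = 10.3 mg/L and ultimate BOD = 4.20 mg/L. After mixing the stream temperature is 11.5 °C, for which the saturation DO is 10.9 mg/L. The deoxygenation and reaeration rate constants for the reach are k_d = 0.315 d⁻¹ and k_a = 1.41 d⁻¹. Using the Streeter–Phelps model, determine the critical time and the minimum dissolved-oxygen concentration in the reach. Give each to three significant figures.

t_c ≈ 1.05 d; minimum DO ≈ 7.08 mg/L

Mixed DO = (1.18×10.3 + 0.306×3.48)/(1.18+0.306) = 13.22/1.486 = 8.896 mg/L.
Mixed L₀ = (1.18×4.20 + 0.306×99.6)/(1.486) = 35.43/1.486 = 23.84 mg/L.
Initial deficit D₀ = C_s − DO₀ = 10.9 − 8.896 = 2.004 mg/L.
t_c = (1/1.095) ln[(1.41/0.315)(1 − 2.004×1.095/(0.315×23.84))] = 0.9132 × ln(3.168) = 1.053 d.
D_c = (0.315/1.41) × 23.84 × e^(−0.315×1.053) = 0.2234 × 23.84 × 0.7177 = 3.823 mg/L.
Minimum DO = 10.9 − 3.823 = 7.077 mg/L.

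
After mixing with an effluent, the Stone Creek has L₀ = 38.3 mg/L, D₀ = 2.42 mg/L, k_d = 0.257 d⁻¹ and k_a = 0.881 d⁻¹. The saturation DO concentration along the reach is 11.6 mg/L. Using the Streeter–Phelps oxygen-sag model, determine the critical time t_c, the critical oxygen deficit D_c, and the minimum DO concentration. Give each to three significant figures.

At the critical point dD/dt = 0, so k_d L₀ e^(−k_d t) = k_a D. Substituting D(t) from the Streeter–Phelps equation and solving for t gives
t_c = ln[(k_a/k_d)(1 − D₀(k_a−k_d)/(k_d L₀))] / (k_a−k_d).
Here k_a−k_d = 0.6240 d⁻¹ and 1 − D₀(k_a−k_d)/(k_d L₀) = 1 − 2.42×0.6240/(0.257×38.3) = 0.8466, so
t_c = ln(3.428 × 0.8466) / 0.6240 = 1.065 / 0.6240 = 1.707 d.
L(t_c) = L₀ e^(−k_d t_c) = 38.3 × 0.6448 = 24.70 mg/L, and at the critical point k_a D_c = k_d L, so D_c = (0.257/0.881) × 24.70 = 7.204 mg/L.
Minimum DO = C_s − D_c = 11.6 − 7.204 = 4.396 mg/L.

t_c ≈ 1.71 d; D_c ≈ 7.20 mg/L; min DO ≈ 4.40 mg/L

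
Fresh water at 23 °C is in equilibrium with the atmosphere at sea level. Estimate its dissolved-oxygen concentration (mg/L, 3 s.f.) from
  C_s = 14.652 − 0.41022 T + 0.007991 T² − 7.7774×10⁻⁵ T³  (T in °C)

C_s ≈ 8.50 mg/L

C_s = 14.652 − 0.41022×23 + 0.007991×23² − 7.7774×10⁻⁵×23³ = 8.498 mg/L.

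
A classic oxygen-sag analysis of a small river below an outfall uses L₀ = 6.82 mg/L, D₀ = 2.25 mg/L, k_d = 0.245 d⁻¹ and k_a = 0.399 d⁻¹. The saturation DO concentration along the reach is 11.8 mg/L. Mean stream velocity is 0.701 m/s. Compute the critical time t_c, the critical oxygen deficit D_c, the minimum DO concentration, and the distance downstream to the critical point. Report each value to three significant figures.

With k_a/k_d = 1.629 and 1 − D₀(k_a−k_d)/(k_d L₀) = 0.7926,
t_c = ln(1.629 × 0.7926) / (0.399 − 0.245) = ln(1.291) / 0.1540 = 0.2553/0.1540 = 1.658 d.
L(t_c) = L₀ e^(−k_d t_c) = 6.82 × 0.6662 = 4.544 mg/L, and at the critical point k_a D_c = k_d L, so D_c = (0.245/0.399) × 4.544 = 2.790 mg/L.
Minimum DO = C_s − D_c = 11.8 − 2.790 = 9.010 mg/L.
x_c = v t_c = 0.701 m/s × 1.658 d × 86400 s/d = 100400 m ≈ 100 km.

t_c ≈ 1.66 d; D_c ≈ 2.79 mg/L; min DO ≈ 9.01 mg/L; x_c ≈ 100 km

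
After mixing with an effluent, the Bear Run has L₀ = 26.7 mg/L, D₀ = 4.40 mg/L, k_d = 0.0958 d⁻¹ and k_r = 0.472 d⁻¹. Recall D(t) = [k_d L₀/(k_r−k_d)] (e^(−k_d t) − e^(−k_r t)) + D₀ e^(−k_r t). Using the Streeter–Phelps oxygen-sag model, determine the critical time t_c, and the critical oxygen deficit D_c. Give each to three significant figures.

t_c = [1/(k_r−k_d)] ln[(k_r/k_d)(1 − D₀(k_r−k_d)/(k_d L₀))]
= [1/(0.472−0.0958)] ln[(0.472/0.0958)(1 − 4.40×0.3762/(0.0958×26.7))]
= (1/0.3762) ln[4.927 × 0.3529] = 2.658 × ln(1.739) = 2.658 × 0.5530 = 1.470 d.
L(t_c) = L₀ e^(−k_d t_c) = 26.7 × 0.8686 = 23.19 mg/L, and at the critical point k_r D_c = k_d L, so D_c = (0.0958/0.472) × 23.19 = 4.707 mg/L.

t_c ≈ 1.47 d; D_c ≈ 4.71 mg/L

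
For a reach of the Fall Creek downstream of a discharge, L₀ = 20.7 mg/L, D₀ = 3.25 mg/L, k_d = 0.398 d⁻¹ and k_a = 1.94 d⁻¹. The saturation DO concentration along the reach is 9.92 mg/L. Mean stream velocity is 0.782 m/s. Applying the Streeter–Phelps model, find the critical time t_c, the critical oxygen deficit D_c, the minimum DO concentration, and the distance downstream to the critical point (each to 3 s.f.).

t_c ≈ 0.419 d; D_c ≈ 3.59 mg/L; min DO ≈ 6.33 mg/L; x_c ≈ 28.3 km

At the critical point dD/dt = 0, so k_d L₀ e^(−k_d t) = k_a D. Substituting D(t) from the Streeter–Phelps equation and solving for t gives
t_c = ln[(k_a/k_d)(1 − D₀(k_a−k_d)/(k_d L₀))] / (k_a−k_d).
Here k_a−k_d = 1.542 d⁻¹ and 1 − D₀(k_a−k_d)/(k_d L₀) = 1 − 3.25×1.542/(0.398×20.7) = 0.3917, so
t_c = ln(4.874 × 0.3917) / 1.542 = 0.6467 / 1.542 = 0.4194 d.
L(t_c) = L₀ e^(−k_d t_c) = 20.7 × 0.8463 = 17.52 mg/L, and at the critical point k_a D_c = k_d L, so D_c = (0.398/1.94) × 17.52 = 3.594 mg/L.
Minimum DO = C_s − D_c = 9.92 − 3.594 = 6.326 mg/L.
x_c = v t_c = 0.782 m/s × 0.4194 d × 86400 s/d = 28340 m ≈ 28.3 km.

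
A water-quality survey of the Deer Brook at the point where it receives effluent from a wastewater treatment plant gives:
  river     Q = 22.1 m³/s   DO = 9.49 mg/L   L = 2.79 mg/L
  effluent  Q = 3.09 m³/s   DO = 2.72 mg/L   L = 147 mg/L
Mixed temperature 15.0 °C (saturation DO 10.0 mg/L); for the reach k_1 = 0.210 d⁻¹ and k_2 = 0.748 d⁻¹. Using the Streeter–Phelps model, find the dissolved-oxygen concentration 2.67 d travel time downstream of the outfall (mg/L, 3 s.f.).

Mixed DO = (22.1×9.49 + 3.09×2.72)/(22.1+3.09) = 218.1/25.19 = 8.660 mg/L.
Mixed L₀ = (22.1×2.79 + 3.09×147)/(25.19) = 515.9/25.19 = 20.48 mg/L.
Initial deficit D₀ = C_s − DO₀ = 10.0 − 8.660 = 1.340 mg/L.
D(2.67) = [0.210×20.48/(0.748−0.210)](e^(−0.210×2.67) − e^(−0.748×2.67)) + 1.340 e^(−0.748×2.67)
= 7.994 × (0.5708 − 0.1357) + 1.340 × 0.1357 = 3.660 mg/L.
DO = 10.0 − 3.660 = 6.340 mg/L.

DO ≈ 6.34 mg/L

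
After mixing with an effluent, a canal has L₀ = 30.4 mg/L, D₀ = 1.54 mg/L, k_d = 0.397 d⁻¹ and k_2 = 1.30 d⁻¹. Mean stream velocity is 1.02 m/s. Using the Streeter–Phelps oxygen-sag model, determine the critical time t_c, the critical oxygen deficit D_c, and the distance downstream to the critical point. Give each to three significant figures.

t_c ≈ 1.18 d; D_c ≈ 5.82 mg/L; x_c ≈ 104 km

At the critical point dD/dt = 0, so k_d L₀ e^(−k_d t) = k_2 D. Substituting D(t) from the Streeter–Phelps equation and solving for t gives
t_c = ln[(k_2/k_d)(1 − D₀(k_2−k_d)/(k_d L₀))] / (k_2−k_d).
Here k_2−k_d = 0.9030 d⁻¹ and 1 − D₀(k_2−k_d)/(k_d L₀) = 1 − 1.54×0.9030/(0.397×30.4) = 0.8848, so
t_c = ln(3.275 × 0.8848) / 0.9030 = 1.064 / 0.9030 = 1.178 d.
L(t_c) = L₀ e^(−k_d t_c) = 30.4 × 0.6265 = 19.04 mg/L, and at the critical point k_2 D_c = k_d L, so D_c = (0.397/1.30) × 19.04 = 5.816 mg/L.
x_c = v t_c = 1.02 m/s × 1.178 d × 86400 s/d = 103800 m ≈ 104 km.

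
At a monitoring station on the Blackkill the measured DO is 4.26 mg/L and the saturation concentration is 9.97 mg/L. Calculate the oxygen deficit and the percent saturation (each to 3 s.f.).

D = C_s − C = 9.97 − 4.26 = 5.71 mg/L.
% saturation = 4.26/9.97 × 100 = 42.7 %.

D ≈ 5.71 mg/L; 42.7 % saturation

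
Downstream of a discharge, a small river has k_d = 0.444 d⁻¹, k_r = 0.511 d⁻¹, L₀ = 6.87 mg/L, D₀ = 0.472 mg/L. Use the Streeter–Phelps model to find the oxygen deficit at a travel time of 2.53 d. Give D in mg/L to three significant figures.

k_d L₀/(k_r−k_d) = 0.444×6.87/(0.511−0.444) = 3.050/0.06700 = 45.53 mg/L.
e^(−k_d t) = e^(−0.444×2.530) = 0.3252; e^(−k_r t) = e^(−0.511×2.530) = 0.2745.
D = 45.53 × (0.3252 − 0.2745) + 0.472 × 0.2745 = 2.308 + 0.1296 = 2.438 mg/L.

D ≈ 2.44 mg/L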